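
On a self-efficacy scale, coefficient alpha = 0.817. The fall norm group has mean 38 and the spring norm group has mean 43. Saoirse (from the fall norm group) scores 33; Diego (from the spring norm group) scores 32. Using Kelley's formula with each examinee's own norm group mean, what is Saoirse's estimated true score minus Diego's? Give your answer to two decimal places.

-0.10

T̂_Saoirse = 0.817(33) + 0.183(38) = 33.9150
T̂_Diego = 0.817(32) + 0.183(43) = 34.0130
Difference = 33.9150 − 34.0130 = -0.0980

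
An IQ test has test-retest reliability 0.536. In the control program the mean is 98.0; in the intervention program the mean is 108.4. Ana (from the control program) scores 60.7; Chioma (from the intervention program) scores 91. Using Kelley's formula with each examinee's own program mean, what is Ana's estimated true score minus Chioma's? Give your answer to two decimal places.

-21.07

T̂_Ana = 0.536(60.7) + 0.464(98.0) = 78.0072
T̂_Chioma = 0.536(91) + 0.464(108.4) = 99.0736
Difference = 78.0072 − 99.0736 = -21.0664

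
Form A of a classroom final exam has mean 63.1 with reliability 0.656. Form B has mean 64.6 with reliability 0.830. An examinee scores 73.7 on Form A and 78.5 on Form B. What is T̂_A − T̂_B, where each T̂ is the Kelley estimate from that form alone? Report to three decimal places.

T̂_A = 0.656(73.7) + 0.344(63.1) = 70.05360
T̂_B = 0.830(78.5) + 0.170(64.6) = 76.13700
T̂_A − T̂_B = -6.08340

-6.083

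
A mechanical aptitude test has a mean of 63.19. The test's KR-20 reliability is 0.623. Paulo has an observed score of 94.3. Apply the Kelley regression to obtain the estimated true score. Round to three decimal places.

82.572

T̂ = 0.623(94.3) + 0.377(63.19) = 58.7489 + 23.82263 = 82.5715 → 82.572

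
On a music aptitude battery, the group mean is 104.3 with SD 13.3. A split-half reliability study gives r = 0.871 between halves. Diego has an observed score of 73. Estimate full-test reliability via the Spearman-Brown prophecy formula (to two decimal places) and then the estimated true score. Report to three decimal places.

Spearman-Brown: ρ = 2r/(1 + r) = 2(0.871)/(1 + 0.871) = 1.7420/1.871 = 0.9311 → 0.93
T̂ = ρX + (1 − ρ)μ
  = 0.93 × 73 + 0.07 × 104.3
  = 67.89 + 7.301
  = 75.1910
  ≈ 75.191

75.191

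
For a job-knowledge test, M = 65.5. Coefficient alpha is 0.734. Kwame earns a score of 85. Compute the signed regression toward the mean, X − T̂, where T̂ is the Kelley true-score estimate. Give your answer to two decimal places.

T̂ = 0.734(85) + 0.266(65.5) = 62.390 + 17.4230 = 79.8130 → 79.813
X − T̂ = 85 − 79.813 = 5.187 → 5.19

5.19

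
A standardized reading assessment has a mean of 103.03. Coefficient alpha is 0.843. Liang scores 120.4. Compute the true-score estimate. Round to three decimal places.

117.673

T̂ = ρX + (1 − ρ)μ
  = 0.843 × 120.4 + 0.157 × 103.03
  = 101.4972 + 16.17571
  = 117.6729
  ≈ 117.673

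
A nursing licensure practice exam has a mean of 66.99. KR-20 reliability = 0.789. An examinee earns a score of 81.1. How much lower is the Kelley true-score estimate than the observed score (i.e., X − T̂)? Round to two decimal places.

T̂ = ρX + (1 − ρ)μ
  = 0.789 × 81.1 + 0.211 × 66.99
  = 63.9879 + 14.13489
  = 78.1228
  ≈ 78.123
X − T̂ = 81.1 − 78.123 = 2.977 → 2.98

2.98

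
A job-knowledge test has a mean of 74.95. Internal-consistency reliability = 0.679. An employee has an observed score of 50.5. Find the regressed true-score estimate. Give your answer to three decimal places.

58.348

T̂ = ρX + (1 − ρ)μ
  = 0.679 × 50.5 + 0.321 × 74.95
  = 34.2895 + 24.05895
  = 58.3485
  ≈ 58.348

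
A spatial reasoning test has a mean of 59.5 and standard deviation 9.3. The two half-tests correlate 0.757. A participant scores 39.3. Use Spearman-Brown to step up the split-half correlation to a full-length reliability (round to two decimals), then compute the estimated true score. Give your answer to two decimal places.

Spearman-Brown: ρ = 2r/(1 + r) = 2(0.757)/(1 + 0.757) = 1.5140/1.757 = 0.8617 → 0.86
Kelley's formula gives T̂ = 0.86·39.3 + 0.14·59.5 = 33.798 + 8.330 = 42.128.

42.13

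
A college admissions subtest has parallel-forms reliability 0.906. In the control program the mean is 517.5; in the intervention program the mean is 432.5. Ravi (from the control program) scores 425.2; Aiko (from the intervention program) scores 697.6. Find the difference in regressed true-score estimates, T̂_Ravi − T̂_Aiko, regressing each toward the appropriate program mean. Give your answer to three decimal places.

-238.804

T̂_Ravi = 0.906(425.2) + 0.094(517.5) = 433.87620
T̂_Aiko = 0.906(697.6) + 0.094(432.5) = 672.68060
Difference = 433.87620 − 672.68060 = -238.80440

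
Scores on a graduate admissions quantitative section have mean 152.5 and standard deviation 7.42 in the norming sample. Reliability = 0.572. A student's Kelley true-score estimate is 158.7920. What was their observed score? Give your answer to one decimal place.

163.5

T̂ = ρX + (1 − ρ)μ  ⇒  X = (T̂ − (1 − ρ)μ) / ρ
X = (158.7920 − 0.428 × 152.5) / 0.572 = (158.7920 − 65.2700) / 0.572 = 93.5220 / 0.572 = 163.500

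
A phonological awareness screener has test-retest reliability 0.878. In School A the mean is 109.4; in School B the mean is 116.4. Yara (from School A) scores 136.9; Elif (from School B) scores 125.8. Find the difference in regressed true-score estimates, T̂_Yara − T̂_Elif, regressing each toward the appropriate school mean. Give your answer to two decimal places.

8.89

T̂_Yara = 0.878(136.9) + 0.122(109.4) = 133.5450
T̂_Elif = 0.878(125.8) + 0.122(116.4) = 124.6532
Difference = 133.5450 − 124.6532 = 8.8918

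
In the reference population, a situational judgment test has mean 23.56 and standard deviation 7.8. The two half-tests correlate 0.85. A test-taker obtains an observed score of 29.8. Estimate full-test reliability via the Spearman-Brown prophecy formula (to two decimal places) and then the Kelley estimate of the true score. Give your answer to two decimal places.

29.30

Spearman-Brown: ρ = 2r/(1 + r) = 2(0.85)/(1 + 0.85) = 1.700/1.85 = 0.9189 → 0.92
Kelley's formula gives T̂ = 0.92·29.8 + 0.08·23.56 = 27.416 + 1.8848 = 29.301.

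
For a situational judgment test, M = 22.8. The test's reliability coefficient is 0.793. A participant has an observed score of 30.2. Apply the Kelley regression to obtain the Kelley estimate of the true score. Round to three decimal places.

28.668

T̂ = 0.793(30.2) + 0.207(22.8) = 23.9486 + 4.7196 = 28.6682 → 28.668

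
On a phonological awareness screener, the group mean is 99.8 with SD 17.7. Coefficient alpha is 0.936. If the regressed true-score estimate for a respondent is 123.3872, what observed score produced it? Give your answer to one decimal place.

T̂ = ρX + (1 − ρ)μ  ⇒  X = (T̂ − (1 − ρ)μ) / ρ
X = (123.3872 − 0.064 × 99.8) / 0.936 = (123.3872 − 6.3872) / 0.936 = 117.0000 / 0.936 = 125.000

125.0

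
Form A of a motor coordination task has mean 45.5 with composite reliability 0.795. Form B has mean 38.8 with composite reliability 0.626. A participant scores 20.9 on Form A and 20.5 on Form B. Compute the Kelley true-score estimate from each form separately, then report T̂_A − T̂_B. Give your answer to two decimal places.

-1.40

T̂_A = 0.795(20.9) + 0.205(45.5) = 25.9430
T̂_B = 0.626(20.5) + 0.374(38.8) = 27.3442
T̂_A − T̂_B = -1.4012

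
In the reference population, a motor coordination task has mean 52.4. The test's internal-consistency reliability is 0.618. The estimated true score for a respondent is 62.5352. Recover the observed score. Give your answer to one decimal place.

68.8

T̂ = ρX + (1 − ρ)μ  ⇒  X = (T̂ − (1 − ρ)μ) / ρ
X = (62.5352 − 0.382 × 52.4) / 0.618 = (62.5352 − 20.0168) / 0.618 = 42.5184 / 0.618 = 68.800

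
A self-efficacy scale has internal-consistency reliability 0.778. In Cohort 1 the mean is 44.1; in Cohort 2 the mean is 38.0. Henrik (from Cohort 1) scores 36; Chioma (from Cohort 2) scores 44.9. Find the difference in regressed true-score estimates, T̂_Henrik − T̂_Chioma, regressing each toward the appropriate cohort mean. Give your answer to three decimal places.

-5.570

T̂_Henrik = 0.778(36) + 0.222(44.1) = 37.79820
T̂_Chioma = 0.778(44.9) + 0.222(38.0) = 43.36820
Difference = 37.79820 − 43.36820 = -5.57000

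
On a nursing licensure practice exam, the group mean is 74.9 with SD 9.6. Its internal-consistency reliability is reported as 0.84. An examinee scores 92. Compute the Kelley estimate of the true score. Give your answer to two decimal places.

T̂ = ρX + (1 − ρ)μ
  = 0.84 × 92 + 0.16 × 74.9
  = 77.28 + 11.984
  = 89.264
  ≈ 89.26

89.26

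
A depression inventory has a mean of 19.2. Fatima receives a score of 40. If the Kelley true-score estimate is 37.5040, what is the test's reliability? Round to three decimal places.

T̂ = ρX + (1 − ρ)μ  ⇒  T̂ − μ = ρ(X − μ)
ρ = (T̂ − μ)/(X − μ) = (37.5040 − 19.2) / (40 − 19.2) = 18.3040 / 20.8 = 0.88000

0.880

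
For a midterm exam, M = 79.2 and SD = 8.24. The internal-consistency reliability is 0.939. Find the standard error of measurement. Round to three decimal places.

2.035

SEM = SD · √(1 − ρ) = 8.24 × √0.061 = 8.24 × 0.2470 = 2.0351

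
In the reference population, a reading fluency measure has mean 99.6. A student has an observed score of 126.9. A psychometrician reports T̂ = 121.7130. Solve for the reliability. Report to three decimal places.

T̂ = ρX + (1 − ρ)μ  ⇒  T̂ − μ = ρ(X − μ)
ρ = (T̂ − μ)/(X − μ) = (121.7130 − 99.6) / (126.9 − 99.6) = 22.1130 / 27.3 = 0.81000

0.810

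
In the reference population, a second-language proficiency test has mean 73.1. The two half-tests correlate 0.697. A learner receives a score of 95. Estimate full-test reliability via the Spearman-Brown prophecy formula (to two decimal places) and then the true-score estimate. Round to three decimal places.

Spearman-Brown: ρ = 2r/(1 + r) = 2(0.697)/(1 + 0.697) = 1.3940/1.697 = 0.8214 → 0.82
T̂ = 0.82(95) + 0.18(73.1) = 77.90 + 13.158 = 91.0580 → 91.058

91.058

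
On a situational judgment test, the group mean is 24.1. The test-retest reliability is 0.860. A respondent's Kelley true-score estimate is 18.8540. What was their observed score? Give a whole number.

18

T̂ = ρX + (1 − ρ)μ  ⇒  X = (T̂ − (1 − ρ)μ) / ρ
X = (18.8540 − 0.140 × 24.1) / 0.860 = (18.8540 − 3.3740) / 0.860 = 15.4800 / 0.860 = 18.00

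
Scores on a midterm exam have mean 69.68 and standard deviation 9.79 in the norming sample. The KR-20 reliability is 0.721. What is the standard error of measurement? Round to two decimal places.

SEM = SD · √(1 − ρ) = 9.79 × √0.279 = 9.79 × 0.5282 = 5.171

5.17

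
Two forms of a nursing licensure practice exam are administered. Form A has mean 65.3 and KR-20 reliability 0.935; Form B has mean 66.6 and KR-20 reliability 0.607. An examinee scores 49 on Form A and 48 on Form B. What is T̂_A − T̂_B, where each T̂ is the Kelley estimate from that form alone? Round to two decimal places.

-5.25

T̂_A = 0.935(49) + 0.065(65.3) = 50.0595
T̂_B = 0.607(48) + 0.393(66.6) = 55.3098
T̂_A − T̂_B = -5.2503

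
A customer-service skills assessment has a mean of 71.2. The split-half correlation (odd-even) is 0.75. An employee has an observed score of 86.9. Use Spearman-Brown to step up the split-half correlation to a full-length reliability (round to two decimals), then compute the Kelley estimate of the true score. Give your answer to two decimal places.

84.70

Spearman-Brown: ρ = 2r/(1 + r) = 2(0.75)/(1 + 0.75) = 1.500/1.75 = 0.8571 → 0.86
T̂ = ρX + (1 − ρ)μ
  = 0.86 × 86.9 + 0.14 × 71.2
  = 74.734 + 9.968
  = 84.702
  ≈ 84.70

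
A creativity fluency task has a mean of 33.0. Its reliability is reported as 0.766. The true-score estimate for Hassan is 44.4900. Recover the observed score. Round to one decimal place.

48.0

T̂ = ρX + (1 − ρ)μ  ⇒  X = (T̂ − (1 − ρ)μ) / ρ
X = (44.4900 − 0.234 × 33.0) / 0.766 = (44.4900 − 7.7220) / 0.766 = 36.7680 / 0.766 = 48.000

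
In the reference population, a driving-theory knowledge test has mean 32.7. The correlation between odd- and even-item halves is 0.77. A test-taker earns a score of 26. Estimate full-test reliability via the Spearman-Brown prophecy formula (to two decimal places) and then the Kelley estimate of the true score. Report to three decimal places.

Spearman-Brown: ρ = 2r/(1 + r) = 2(0.77)/(1 + 0.77) = 1.540/1.77 = 0.8701 → 0.87
T̂ = 0.87(26) + 0.13(32.7) = 22.62 + 4.251 = 26.8710 → 26.871

26.871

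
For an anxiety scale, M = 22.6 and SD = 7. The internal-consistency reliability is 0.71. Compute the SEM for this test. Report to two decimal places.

3.77

SEM = SD · √(1 − ρ) = 7 × √0.29 = 7 × 0.5385 = 3.770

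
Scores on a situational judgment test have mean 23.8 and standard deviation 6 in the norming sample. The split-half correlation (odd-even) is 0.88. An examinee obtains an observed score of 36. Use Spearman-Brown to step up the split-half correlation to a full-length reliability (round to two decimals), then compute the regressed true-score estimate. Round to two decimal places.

35.27

Spearman-Brown: ρ = 2r/(1 + r) = 2(0.88)/(1 + 0.88) = 1.760/1.88 = 0.9362 → 0.94
Weight the observed score by reliability and the mean by (1 − reliability): T̂ = 0.94·36 + 0.06·23.8 = 33.84 + 1.428 = 35.268.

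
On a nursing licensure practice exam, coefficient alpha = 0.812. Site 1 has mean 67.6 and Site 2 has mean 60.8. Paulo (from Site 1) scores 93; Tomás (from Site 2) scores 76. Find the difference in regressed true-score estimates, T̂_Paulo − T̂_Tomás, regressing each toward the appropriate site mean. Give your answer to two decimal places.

15.08

T̂_Paulo = 0.812(93) + 0.188(67.6) = 88.2248
T̂_Tomás = 0.812(76) + 0.188(60.8) = 73.1424
Difference = 88.2248 − 73.1424 = 15.0824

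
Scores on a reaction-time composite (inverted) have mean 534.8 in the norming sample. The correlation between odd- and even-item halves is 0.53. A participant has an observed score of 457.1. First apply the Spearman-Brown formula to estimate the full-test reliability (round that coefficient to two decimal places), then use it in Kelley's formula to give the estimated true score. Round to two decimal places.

Spearman-Brown: ρ = 2r/(1 + r) = 2(0.53)/(1 + 0.53) = 1.060/1.53 = 0.6928 → 0.69
T̂ = ρX + (1 − ρ)μ
  = 0.69 × 457.1 + 0.31 × 534.8
  = 315.399 + 165.788
  = 481.187
  ≈ 481.19

481.19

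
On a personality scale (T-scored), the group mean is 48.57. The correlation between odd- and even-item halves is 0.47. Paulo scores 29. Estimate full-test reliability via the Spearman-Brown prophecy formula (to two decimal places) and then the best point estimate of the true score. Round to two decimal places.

Spearman-Brown: ρ = 2r/(1 + r) = 2(0.47)/(1 + 0.47) = 0.940/1.47 = 0.6395 → 0.64
T̂ = ρX + (1 − ρ)μ
  = 0.64 × 29 + 0.36 × 48.57
  = 18.56 + 17.4852
  = 36.045
  ≈ 36.05

36.05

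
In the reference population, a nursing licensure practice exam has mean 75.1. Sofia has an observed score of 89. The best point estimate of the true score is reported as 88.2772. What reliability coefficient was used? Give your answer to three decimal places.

T̂ = ρX + (1 − ρ)μ  ⇒  T̂ − μ = ρ(X − μ)
ρ = (T̂ − μ)/(X − μ) = (88.2772 − 75.1) / (89 − 75.1) = 13.1772 / 13.9 = 0.94800

0.948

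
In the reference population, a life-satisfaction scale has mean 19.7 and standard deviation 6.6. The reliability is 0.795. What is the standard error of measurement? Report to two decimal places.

SEM = SD · √(1 − ρ) = 6.6 × √0.205 = 6.6 × 0.4528 = 2.988

2.99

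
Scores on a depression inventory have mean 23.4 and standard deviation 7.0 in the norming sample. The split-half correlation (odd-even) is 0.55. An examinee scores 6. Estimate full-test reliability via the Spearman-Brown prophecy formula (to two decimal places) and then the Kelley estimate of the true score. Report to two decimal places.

11.05

Spearman-Brown: ρ = 2r/(1 + r) = 2(0.55)/(1 + 0.55) = 1.100/1.55 = 0.7097 → 0.71
T̂ = ρX + (1 − ρ)μ
  = 0.71 × 6 + 0.29 × 23.4
  = 4.26 + 6.786
  = 11.046
  ≈ 11.05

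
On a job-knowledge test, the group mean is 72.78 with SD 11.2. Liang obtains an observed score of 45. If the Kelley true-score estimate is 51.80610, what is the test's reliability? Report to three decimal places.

0.755

T̂ = ρX + (1 − ρ)μ  ⇒  T̂ − μ = ρ(X − μ)
ρ = (T̂ − μ)/(X − μ) = (51.80610 − 72.78) / (45 − 72.78) = -20.97390 / -27.78 = 0.75500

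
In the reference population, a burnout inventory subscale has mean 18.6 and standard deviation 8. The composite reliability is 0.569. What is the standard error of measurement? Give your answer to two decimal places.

5.25

SEM = SD · √(1 − ρ) = 8 × √0.431 = 8 × 0.6565 = 5.252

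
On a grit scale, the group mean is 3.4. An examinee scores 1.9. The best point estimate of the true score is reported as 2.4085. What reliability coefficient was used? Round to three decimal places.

0.661

T̂ = ρX + (1 − ρ)μ  ⇒  T̂ − μ = ρ(X − μ)
ρ = (T̂ − μ)/(X − μ) = (2.4085 − 3.4) / (1.9 − 3.4) = -0.9915 / -1.5 = 0.66100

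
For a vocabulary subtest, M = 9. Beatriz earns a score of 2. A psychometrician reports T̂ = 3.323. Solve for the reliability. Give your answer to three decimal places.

T̂ = ρX + (1 − ρ)μ  ⇒  T̂ − μ = ρ(X − μ)
ρ = (T̂ − μ)/(X − μ) = (3.323 − 9) / (2 − 9) = -5.677 / -7.0 = 0.81100

0.811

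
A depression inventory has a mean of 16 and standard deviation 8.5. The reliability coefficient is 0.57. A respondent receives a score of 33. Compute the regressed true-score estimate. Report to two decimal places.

T̂ = ρX + (1 − ρ)μ
  = 0.57 × 33 + 0.43 × 16
  = 18.81 + 6.88
  = 25.690
  ≈ 25.69

25.69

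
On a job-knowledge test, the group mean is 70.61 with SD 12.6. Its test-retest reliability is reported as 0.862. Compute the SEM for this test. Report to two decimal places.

4.68

SEM = SD · √(1 − ρ) = 12.6 × √0.138 = 12.6 × 0.3715 = 4.681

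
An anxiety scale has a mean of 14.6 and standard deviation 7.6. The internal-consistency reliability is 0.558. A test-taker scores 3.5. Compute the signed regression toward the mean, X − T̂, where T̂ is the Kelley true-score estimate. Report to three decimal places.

-4.906

T̂ = 0.558(3.5) + 0.442(14.6) = 1.9530 + 6.4532 = 8.40620 → 8.4062
X − T̂ = 3.5 − 8.4062 = -4.9062 → -4.906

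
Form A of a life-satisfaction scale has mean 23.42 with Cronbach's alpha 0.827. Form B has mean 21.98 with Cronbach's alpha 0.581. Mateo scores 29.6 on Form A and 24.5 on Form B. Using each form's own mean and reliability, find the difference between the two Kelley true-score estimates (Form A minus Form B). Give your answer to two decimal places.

T̂_A = 0.827(29.6) + 0.173(23.42) = 28.5309
T̂_B = 0.581(24.5) + 0.419(21.98) = 23.4441
T̂_A − T̂_B = 5.0867

5.09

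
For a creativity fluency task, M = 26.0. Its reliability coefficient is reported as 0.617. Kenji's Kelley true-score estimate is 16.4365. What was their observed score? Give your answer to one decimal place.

10.5

T̂ = ρX + (1 − ρ)μ  ⇒  X = (T̂ − (1 − ρ)μ) / ρ
X = (16.4365 − 0.383 × 26.0) / 0.617 = (16.4365 − 9.9580) / 0.617 = 6.4785 / 0.617 = 10.500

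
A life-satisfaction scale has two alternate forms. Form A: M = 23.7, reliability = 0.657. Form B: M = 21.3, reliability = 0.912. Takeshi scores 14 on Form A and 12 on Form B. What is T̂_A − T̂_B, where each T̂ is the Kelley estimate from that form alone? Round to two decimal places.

4.51

T̂_A = 0.657(14) + 0.343(23.7) = 17.3271
T̂_B = 0.912(12) + 0.088(21.3) = 12.8184
T̂_A − T̂_B = 4.5087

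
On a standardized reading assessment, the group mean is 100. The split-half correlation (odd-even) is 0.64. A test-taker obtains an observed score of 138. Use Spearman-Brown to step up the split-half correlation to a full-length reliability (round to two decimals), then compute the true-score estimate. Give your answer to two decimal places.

Spearman-Brown: ρ = 2r/(1 + r) = 2(0.64)/(1 + 0.64) = 1.280/1.64 = 0.7805 → 0.78
Weight the observed score by reliability and the mean by (1 − reliability): T̂ = 0.78·138 + 0.22·100 = 107.64 + 22.00 = 129.640.

129.64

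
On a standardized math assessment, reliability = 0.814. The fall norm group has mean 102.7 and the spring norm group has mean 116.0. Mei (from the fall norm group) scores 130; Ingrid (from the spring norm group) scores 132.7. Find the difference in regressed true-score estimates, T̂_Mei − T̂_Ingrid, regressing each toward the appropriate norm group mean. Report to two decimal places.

-4.67

T̂_Mei = 0.814(130) + 0.186(102.7) = 124.9222
T̂_Ingrid = 0.814(132.7) + 0.186(116.0) = 129.5938
Difference = 124.9222 − 129.5938 = -4.6716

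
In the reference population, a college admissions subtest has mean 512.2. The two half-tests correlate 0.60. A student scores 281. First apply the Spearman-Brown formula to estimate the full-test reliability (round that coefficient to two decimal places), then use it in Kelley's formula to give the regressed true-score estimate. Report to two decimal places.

Spearman-Brown: ρ = 2r/(1 + r) = 2(0.60)/(1 + 0.60) = 1.200/1.60 = 0.7500 → 0.75
Weight the observed score by reliability and the mean by (1 − reliability): T̂ = 0.75·281 + 0.25·512.2 = 210.75 + 128.050 = 338.800.

338.80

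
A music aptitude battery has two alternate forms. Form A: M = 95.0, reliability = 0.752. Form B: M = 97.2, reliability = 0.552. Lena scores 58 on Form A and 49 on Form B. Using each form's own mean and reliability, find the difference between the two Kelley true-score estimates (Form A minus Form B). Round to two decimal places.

T̂_A = 0.752(58) + 0.248(95.0) = 67.1760
T̂_B = 0.552(49) + 0.448(97.2) = 70.5936
T̂_A − T̂_B = -3.4176

-3.42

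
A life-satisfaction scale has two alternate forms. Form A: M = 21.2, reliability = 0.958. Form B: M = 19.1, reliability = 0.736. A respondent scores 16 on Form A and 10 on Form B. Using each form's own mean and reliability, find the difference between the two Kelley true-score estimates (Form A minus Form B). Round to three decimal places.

3.816

T̂_A = 0.958(16) + 0.042(21.2) = 16.21840
T̂_B = 0.736(10) + 0.264(19.1) = 12.40240
T̂_A − T̂_B = 3.81600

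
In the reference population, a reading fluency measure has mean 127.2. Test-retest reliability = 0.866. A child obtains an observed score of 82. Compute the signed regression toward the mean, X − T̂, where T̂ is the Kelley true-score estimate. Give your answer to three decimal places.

T̂ = 0.866(82) + 0.134(127.2) = 71.012 + 17.0448 = 88.05680 → 88.0568
X − T̂ = 82 − 88.0568 = -6.0568 → -6.057

-6.057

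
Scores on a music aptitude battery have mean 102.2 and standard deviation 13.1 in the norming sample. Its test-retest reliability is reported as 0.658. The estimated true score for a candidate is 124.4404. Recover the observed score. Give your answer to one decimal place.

T̂ = ρX + (1 − ρ)μ  ⇒  X = (T̂ − (1 − ρ)μ) / ρ
X = (124.4404 − 0.342 × 102.2) / 0.658 = (124.4404 − 34.9524) / 0.658 = 89.4880 / 0.658 = 136.000

136.0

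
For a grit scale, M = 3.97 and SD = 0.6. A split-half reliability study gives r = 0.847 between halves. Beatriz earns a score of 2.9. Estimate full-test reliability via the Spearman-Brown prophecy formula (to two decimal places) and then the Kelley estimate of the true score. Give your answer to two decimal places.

2.99

Spearman-Brown: ρ = 2r/(1 + r) = 2(0.847)/(1 + 0.847) = 1.6940/1.847 = 0.9172 → 0.92
T̂ = ρX + (1 − ρ)μ
  = 0.92 × 2.9 + 0.08 × 3.97
  = 2.668 + 0.3176
  = 2.986
  ≈ 2.99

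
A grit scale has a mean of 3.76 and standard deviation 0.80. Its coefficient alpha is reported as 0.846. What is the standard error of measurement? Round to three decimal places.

SEM = SD · √(1 − ρ) = 0.80 × √0.154 = 0.80 × 0.3924 = 0.3139

0.314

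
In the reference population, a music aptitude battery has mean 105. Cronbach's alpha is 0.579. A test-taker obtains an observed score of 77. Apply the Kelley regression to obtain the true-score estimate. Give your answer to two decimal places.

T̂ = 0.579(77) + 0.421(105) = 44.583 + 44.205 = 88.788 → 88.79

88.79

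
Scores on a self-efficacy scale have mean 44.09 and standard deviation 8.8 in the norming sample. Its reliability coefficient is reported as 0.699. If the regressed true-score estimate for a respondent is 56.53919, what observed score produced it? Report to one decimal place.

T̂ = ρX + (1 − ρ)μ  ⇒  X = (T̂ − (1 − ρ)μ) / ρ
X = (56.53919 − 0.301 × 44.09) / 0.699 = (56.53919 − 13.27109) / 0.699 = 43.26810 / 0.699 = 61.900

61.9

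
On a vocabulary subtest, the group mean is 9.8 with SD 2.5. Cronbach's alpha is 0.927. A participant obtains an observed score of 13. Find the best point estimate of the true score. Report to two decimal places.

12.77

Regress the observed score toward the mean by the unreliability: T̂ = 0.927·13 + 0.073·9.8 = 12.051 + 0.7154 = 12.766.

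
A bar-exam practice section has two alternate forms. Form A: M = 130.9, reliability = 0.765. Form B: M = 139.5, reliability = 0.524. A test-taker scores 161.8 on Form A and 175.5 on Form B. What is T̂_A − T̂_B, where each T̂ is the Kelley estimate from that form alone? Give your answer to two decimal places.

-3.83

T̂_A = 0.765(161.8) + 0.235(130.9) = 154.5385
T̂_B = 0.524(175.5) + 0.476(139.5) = 158.3640
T̂_A − T̂_B = -3.8255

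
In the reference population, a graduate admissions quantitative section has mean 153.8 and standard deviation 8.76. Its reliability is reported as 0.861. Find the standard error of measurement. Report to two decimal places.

SEM = SD · √(1 − ρ) = 8.76 × √0.139 = 8.76 × 0.3728 = 3.266

3.27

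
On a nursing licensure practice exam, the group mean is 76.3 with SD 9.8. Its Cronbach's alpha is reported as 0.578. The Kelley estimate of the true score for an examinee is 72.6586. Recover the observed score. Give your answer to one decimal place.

T̂ = ρX + (1 − ρ)μ  ⇒  X = (T̂ − (1 − ρ)μ) / ρ
X = (72.6586 − 0.422 × 76.3) / 0.578 = (72.6586 − 32.1986) / 0.578 = 40.4600 / 0.578 = 70.000

70.0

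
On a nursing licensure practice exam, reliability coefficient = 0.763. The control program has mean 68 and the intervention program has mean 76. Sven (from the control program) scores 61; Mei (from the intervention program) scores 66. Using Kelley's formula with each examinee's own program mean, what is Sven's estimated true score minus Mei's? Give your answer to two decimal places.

T̂_Sven = 0.763(61) + 0.237(68) = 62.6590
T̂_Mei = 0.763(66) + 0.237(76) = 68.3700
Difference = 62.6590 − 68.3700 = -5.7110

-5.71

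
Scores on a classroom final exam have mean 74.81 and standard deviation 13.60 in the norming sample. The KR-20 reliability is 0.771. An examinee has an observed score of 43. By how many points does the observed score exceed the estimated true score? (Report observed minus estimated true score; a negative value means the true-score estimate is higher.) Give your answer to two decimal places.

-7.28

T̂ = 0.771(43) + 0.229(74.81) = 33.153 + 17.13149 = 50.2845 → 50.284
X − T̂ = 43 − 50.284 = -7.284 → -7.28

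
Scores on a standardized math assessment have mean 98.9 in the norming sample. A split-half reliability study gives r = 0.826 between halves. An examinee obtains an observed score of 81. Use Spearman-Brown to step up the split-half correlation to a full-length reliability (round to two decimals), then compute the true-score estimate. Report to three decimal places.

82.790

Spearman-Brown: ρ = 2r/(1 + r) = 2(0.826)/(1 + 0.826) = 1.6520/1.826 = 0.9047 → 0.90
T̂ = ρX + (1 − ρ)μ
  = 0.90 × 81 + 0.10 × 98.9
  = 72.90 + 9.890
  = 82.7900
  ≈ 82.790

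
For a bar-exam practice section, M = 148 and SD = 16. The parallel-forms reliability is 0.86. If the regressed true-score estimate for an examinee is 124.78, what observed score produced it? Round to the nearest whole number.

T̂ = ρX + (1 − ρ)μ  ⇒  X = (T̂ − (1 − ρ)μ) / ρ
X = (124.78 − 0.14 × 148) / 0.86 = (124.78 − 20.72) / 0.86 = 104.06 / 0.86 = 121.00

121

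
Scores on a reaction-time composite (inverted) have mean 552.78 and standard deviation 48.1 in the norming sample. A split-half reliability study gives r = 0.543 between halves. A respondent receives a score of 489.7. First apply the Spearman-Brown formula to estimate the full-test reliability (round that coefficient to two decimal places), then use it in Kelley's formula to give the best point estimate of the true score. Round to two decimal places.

Spearman-Brown: ρ = 2r/(1 + r) = 2(0.543)/(1 + 0.543) = 1.0860/1.543 = 0.7038 → 0.70
T̂ = ρX + (1 − ρ)μ
  = 0.70 × 489.7 + 0.30 × 552.78
  = 342.790 + 165.8340
  = 508.624
  ≈ 508.62

508.62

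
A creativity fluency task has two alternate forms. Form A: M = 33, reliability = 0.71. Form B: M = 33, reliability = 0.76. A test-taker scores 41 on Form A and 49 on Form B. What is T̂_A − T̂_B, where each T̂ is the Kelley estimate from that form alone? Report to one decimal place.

T̂_A = 0.71(41) + 0.29(33) = 38.680
T̂_B = 0.76(49) + 0.24(33) = 45.160
T̂_A − T̂_B = -6.480

-6.5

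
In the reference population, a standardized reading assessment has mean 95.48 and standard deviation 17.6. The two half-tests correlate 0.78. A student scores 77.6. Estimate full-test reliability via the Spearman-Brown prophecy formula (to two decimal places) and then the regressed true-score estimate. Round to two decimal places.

Spearman-Brown: ρ = 2r/(1 + r) = 2(0.78)/(1 + 0.78) = 1.560/1.78 = 0.8764 → 0.88
T̂ = 0.88(77.6) + 0.12(95.48) = 68.288 + 11.4576 = 79.746 → 79.75

79.75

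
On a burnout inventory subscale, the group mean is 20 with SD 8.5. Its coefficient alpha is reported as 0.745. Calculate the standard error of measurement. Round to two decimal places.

SEM = SD · √(1 − ρ) = 8.5 × √0.255 = 8.5 × 0.5050 = 4.292

4.29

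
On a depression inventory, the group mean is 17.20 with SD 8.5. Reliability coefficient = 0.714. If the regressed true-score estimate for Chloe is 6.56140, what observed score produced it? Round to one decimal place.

T̂ = ρX + (1 − ρ)μ  ⇒  X = (T̂ − (1 − ρ)μ) / ρ
X = (6.56140 − 0.286 × 17.20) / 0.714 = (6.56140 − 4.91920) / 0.714 = 1.64220 / 0.714 = 2.300

2.3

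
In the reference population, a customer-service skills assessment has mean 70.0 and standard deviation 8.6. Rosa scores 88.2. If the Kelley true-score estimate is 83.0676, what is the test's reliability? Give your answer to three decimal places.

T̂ = ρX + (1 − ρ)μ  ⇒  T̂ − μ = ρ(X − μ)
ρ = (T̂ − μ)/(X − μ) = (83.0676 − 70.0) / (88.2 − 70.0) = 13.0676 / 18.2 = 0.71800

0.718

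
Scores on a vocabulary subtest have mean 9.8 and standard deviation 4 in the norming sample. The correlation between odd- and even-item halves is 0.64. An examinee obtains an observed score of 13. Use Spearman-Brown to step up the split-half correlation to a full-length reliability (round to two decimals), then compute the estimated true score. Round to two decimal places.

Spearman-Brown: ρ = 2r/(1 + r) = 2(0.64)/(1 + 0.64) = 1.280/1.64 = 0.7805 → 0.78
Regress the observed score toward the mean by the unreliability: T̂ = 0.78·13 + 0.22·9.8 = 10.14 + 2.156 = 12.296.

12.30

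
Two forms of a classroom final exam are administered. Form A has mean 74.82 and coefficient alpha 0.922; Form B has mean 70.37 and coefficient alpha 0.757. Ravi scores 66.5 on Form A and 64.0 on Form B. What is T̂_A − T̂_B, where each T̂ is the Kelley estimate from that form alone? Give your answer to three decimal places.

1.601

T̂_A = 0.922(66.5) + 0.078(74.82) = 67.14896
T̂_B = 0.757(64.0) + 0.243(70.37) = 65.54791
T̂_A − T̂_B = 1.60105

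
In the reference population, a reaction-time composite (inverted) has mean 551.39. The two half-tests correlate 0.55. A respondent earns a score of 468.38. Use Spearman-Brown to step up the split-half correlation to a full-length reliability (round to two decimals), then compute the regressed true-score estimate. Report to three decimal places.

492.453

Spearman-Brown: ρ = 2r/(1 + r) = 2(0.55)/(1 + 0.55) = 1.100/1.55 = 0.7097 → 0.71
T̂ = ρX + (1 − ρ)μ
  = 0.71 × 468.38 + 0.29 × 551.39
  = 332.5498 + 159.9031
  = 492.4529
  ≈ 492.453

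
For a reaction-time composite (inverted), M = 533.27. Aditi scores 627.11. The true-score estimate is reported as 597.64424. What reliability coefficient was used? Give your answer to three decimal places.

0.686

T̂ = ρX + (1 − ρ)μ  ⇒  T̂ − μ = ρ(X − μ)
ρ = (T̂ − μ)/(X − μ) = (597.64424 − 533.27) / (627.11 − 533.27) = 64.37424 / 93.84 = 0.68600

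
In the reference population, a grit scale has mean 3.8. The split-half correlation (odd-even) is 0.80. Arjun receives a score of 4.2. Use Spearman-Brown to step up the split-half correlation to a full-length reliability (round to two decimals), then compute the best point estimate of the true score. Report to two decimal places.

Spearman-Brown: ρ = 2r/(1 + r) = 2(0.80)/(1 + 0.80) = 1.600/1.80 = 0.8889 → 0.89
T̂ = ρX + (1 − ρ)μ
  = 0.89 × 4.2 + 0.11 × 3.8
  = 3.738 + 0.418
  = 4.156
  ≈ 4.16

4.16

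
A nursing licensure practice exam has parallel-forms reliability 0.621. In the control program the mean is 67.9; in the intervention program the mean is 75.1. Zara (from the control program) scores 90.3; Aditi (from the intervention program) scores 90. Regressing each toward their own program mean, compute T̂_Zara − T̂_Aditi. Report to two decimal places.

T̂_Zara = 0.621(90.3) + 0.379(67.9) = 81.8104
T̂_Aditi = 0.621(90) + 0.379(75.1) = 84.3529
Difference = 81.8104 − 84.3529 = -2.5425

-2.54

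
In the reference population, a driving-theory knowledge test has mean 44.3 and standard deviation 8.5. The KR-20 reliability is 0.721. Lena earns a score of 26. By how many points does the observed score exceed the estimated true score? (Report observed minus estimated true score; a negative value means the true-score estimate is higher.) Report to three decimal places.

-5.106

Regress the observed score toward the mean by the unreliability: T̂ = 0.721·26 + 0.279·44.3 = 18.746 + 12.3597 = 31.10570.
X − T̂ = 26 − 31.1057 = -5.1057 → -5.106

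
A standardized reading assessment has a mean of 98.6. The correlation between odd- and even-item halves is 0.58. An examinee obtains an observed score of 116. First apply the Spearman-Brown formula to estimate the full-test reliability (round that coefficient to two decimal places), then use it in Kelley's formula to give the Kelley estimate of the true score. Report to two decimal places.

Spearman-Brown: ρ = 2r/(1 + r) = 2(0.58)/(1 + 0.58) = 1.160/1.58 = 0.7342 → 0.73
Kelley's formula gives T̂ = 0.73·116 + 0.27·98.6 = 84.68 + 26.622 = 111.302.

111.30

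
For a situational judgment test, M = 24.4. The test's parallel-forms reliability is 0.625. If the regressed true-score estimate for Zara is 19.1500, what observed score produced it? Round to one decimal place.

16.0

T̂ = ρX + (1 − ρ)μ  ⇒  X = (T̂ − (1 − ρ)μ) / ρ
X = (19.1500 − 0.375 × 24.4) / 0.625 = (19.1500 − 9.1500) / 0.625 = 10.0000 / 0.625 = 16.000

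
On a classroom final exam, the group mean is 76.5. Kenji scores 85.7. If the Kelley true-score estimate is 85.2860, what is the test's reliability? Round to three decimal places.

0.955

T̂ = ρX + (1 − ρ)μ  ⇒  T̂ − μ = ρ(X − μ)
ρ = (T̂ − μ)/(X − μ) = (85.2860 − 76.5) / (85.7 − 76.5) = 8.7860 / 9.2 = 0.95500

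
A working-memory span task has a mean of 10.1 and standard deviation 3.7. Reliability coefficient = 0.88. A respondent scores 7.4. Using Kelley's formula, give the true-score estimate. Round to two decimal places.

T̂ = 0.88(7.4) + 0.12(10.1) = 6.512 + 1.212 = 7.724 → 7.72

7.72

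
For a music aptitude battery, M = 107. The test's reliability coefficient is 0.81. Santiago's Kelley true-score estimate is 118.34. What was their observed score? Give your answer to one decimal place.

121.0

T̂ = ρX + (1 − ρ)μ  ⇒  X = (T̂ − (1 − ρ)μ) / ρ
X = (118.34 − 0.19 × 107) / 0.81 = (118.34 − 20.33) / 0.81 = 98.01 / 0.81 = 121.000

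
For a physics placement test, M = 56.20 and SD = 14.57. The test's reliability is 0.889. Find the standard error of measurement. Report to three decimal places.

SEM = SD · √(1 − ρ) = 14.57 × √0.111 = 14.57 × 0.3332 = 4.8542

4.854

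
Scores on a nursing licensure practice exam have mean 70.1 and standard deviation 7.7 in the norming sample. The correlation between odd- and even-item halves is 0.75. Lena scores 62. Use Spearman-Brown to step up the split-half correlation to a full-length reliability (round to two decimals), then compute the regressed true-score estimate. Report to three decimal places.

Spearman-Brown: ρ = 2r/(1 + r) = 2(0.75)/(1 + 0.75) = 1.500/1.75 = 0.8571 → 0.86
T̂ = 0.86(62) + 0.14(70.1) = 53.32 + 9.814 = 63.1340 → 63.134

63.134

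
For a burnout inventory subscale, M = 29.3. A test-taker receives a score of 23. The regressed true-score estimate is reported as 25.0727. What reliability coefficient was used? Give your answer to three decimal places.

0.671

T̂ = ρX + (1 − ρ)μ  ⇒  T̂ − μ = ρ(X − μ)
ρ = (T̂ − μ)/(X − μ) = (25.0727 − 29.3) / (23 − 29.3) = -4.2273 / -6.3 = 0.67100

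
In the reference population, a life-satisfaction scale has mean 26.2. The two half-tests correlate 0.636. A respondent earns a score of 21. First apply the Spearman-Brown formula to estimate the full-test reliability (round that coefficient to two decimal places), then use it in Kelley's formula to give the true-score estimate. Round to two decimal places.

22.14

Spearman-Brown: ρ = 2r/(1 + r) = 2(0.636)/(1 + 0.636) = 1.2720/1.636 = 0.7775 → 0.78
T̂ = 0.78(21) + 0.22(26.2) = 16.38 + 5.764 = 22.144 → 22.14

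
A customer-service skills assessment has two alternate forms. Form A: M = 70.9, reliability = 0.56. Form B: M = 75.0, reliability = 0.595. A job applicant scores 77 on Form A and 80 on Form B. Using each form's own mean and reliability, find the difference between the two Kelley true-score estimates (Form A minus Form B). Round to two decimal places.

T̂_A = 0.56(77) + 0.44(70.9) = 74.3160
T̂_B = 0.595(80) + 0.405(75.0) = 77.9750
T̂_A − T̂_B = -3.6590

-3.66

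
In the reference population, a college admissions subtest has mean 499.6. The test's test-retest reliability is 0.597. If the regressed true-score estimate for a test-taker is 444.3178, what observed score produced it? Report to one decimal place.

407.0

T̂ = ρX + (1 − ρ)μ  ⇒  X = (T̂ − (1 − ρ)μ) / ρ
X = (444.3178 − 0.403 × 499.6) / 0.597 = (444.3178 − 201.3388) / 0.597 = 242.9790 / 0.597 = 407.000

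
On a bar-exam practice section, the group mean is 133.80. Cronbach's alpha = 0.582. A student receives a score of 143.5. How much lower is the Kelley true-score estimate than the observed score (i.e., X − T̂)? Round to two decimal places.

T̂ = ρX + (1 − ρ)μ
  = 0.582 × 143.5 + 0.418 × 133.80
  = 83.5170 + 55.92840
  = 139.4454
  ≈ 139.445
X − T̂ = 143.5 − 139.445 = 4.055 → 4.05

4.05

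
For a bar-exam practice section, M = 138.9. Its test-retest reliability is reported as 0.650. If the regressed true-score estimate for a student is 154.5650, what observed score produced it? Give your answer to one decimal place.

T̂ = ρX + (1 − ρ)μ  ⇒  X = (T̂ − (1 − ρ)μ) / ρ
X = (154.5650 − 0.350 × 138.9) / 0.650 = (154.5650 − 48.6150) / 0.650 = 105.9500 / 0.650 = 163.000

163.0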